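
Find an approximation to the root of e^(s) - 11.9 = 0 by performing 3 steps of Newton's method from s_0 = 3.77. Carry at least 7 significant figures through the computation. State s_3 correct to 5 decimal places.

2.48520

f'(s) = e^(s)
s_0 = 3.770000: f = 31.480065, f' = 43.380065 → s_1 = 3.770000 - (31.480065)/(43.380065) = 3.044320
s_1 = 3.044320: f = 9.095740, f' = 20.995740 → s_2 = 3.044320 - (9.095740)/(20.995740) = 2.611101
s_2 = 2.611101: f = 1.714034, f' = 13.614034 → s_3 = 2.611101 - (1.714034)/(13.614034) = 2.485199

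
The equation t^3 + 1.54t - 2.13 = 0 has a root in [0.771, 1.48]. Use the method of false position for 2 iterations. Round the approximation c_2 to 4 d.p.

0.8894

f(0.771000) = -0.484346, f(1.480000) = 3.390992
step 1: c = 0.859612, f(c) = -0.171002 < 0 → new bracket [0.859612, 1.480000]
step 2: c = 0.889395, f(c) = -0.056799 < 0 → new bracket [0.889395, 1.480000]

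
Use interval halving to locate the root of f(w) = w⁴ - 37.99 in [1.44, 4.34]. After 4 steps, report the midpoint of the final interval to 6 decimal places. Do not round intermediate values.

2.436875

f(1.440000) = -33.690183, f(4.340000) = 316.789827 (opposite signs)
step 1: m = 2.890000, f(m) = 31.767574 > 0 → root in [1.440000, 2.890000]
step 2: m = 2.165000, f(m) = -16.019922 < 0 → root in [2.165000, 2.890000]
step 3: m = 2.527500, f(m) = 2.819818 > 0 → root in [2.165000, 2.527500]
step 4: m = 2.346250, f(m) = -7.686196 < 0 → root in [2.346250, 2.527500]
Midpoint of [2.346250, 2.527500] = 2.436875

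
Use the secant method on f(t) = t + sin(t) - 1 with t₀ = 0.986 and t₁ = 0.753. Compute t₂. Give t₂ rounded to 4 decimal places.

0.4872

f(t_0) = 0.819825, f(t_1) = 0.436831
t_2 = 0.753000 - (0.436831)·(0.753000 - 0.986000)/(0.436831 - (0.819825)) = 0.487247; f(t_2) = -0.044557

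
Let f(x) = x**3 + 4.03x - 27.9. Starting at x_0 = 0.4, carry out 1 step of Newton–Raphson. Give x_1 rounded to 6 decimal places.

6.214634

f'(x) = 3x**2 + 4.03
x_0 = 0.400000: f = -26.224000, f' = 4.510000 → x_1 = 0.400000 - (-26.224000)/(4.510000) = 6.214634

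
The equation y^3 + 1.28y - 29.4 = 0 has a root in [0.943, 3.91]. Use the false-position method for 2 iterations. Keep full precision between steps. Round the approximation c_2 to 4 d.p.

2.7429

False-position update: c = (a·f(b) − b·f(a))/(f(b) − f(a)); replace the endpoint whose sign matches f(c).
f(0.943000) = -27.354398, f(3.910000) = 35.381271
step 1: c = 2.236690, f(c) = -15.347366 < 0 → new bracket [2.236690, 3.910000]
step 2: c = 2.742931, f(c) = -5.252149 < 0 → new bracket [2.742931, 3.910000]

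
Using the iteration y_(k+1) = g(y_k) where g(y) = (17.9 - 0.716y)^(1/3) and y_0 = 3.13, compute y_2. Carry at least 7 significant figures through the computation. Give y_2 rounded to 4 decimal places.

y_1 = g(3.130000) = 2.501808
y_2 = g(2.501808) = 2.525536

2.5255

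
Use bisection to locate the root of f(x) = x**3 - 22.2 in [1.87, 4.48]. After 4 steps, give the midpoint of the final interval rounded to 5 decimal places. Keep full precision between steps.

f(1.870000) = -15.660797, f(4.480000) = 67.715392 (opposite signs)
step 1: m = 3.175000, f(m) = 9.805984 > 0 → root in [1.870000, 3.175000]
step 2: m = 2.522500, f(m) = -6.149317 < 0 → root in [2.522500, 3.175000]
step 3: m = 2.848750, f(m) = 0.918679 > 0 → root in [2.522500, 2.848750]
step 4: m = 2.685625, f(m) = -2.829710 < 0 → root in [2.685625, 2.848750]
Midpoint of [2.685625, 2.848750] = 2.767187

2.76719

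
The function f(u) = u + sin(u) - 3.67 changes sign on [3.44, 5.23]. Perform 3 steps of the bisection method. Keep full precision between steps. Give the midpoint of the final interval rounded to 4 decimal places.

4.6706

f(3.440000) = -0.523998, f(5.230000) = 0.690996 (opposite signs)
step 1: m = 4.335000, f(m) = -0.264630 < 0 → root in [4.335000, 5.230000]
step 2: m = 4.782500, f(m) = 0.114957 > 0 → root in [4.335000, 4.782500]
step 3: m = 4.558750, f(m) = -0.099471 < 0 → root in [4.558750, 4.782500]
Midpoint of [4.558750, 4.782500] = 4.670625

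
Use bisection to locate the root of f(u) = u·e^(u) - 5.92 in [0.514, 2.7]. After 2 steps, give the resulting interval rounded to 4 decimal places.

f(0.514000) = -5.060610, f(2.700000) = 34.255276 (opposite signs)
step 1: m = 1.607000, f(m) = 2.095435 > 0 → root in [0.514000, 1.607000]
step 2: m = 1.060500, f(m) = -2.857473 < 0 → root in [1.060500, 1.607000]

[1.0605, 1.6070]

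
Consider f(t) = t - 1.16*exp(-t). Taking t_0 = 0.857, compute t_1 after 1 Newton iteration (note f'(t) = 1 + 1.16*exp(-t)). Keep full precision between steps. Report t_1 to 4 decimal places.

0.6126

t_0 = 0.857000: f = 0.364657, f' = 1.492343 → t_1 = 0.857000 - (0.364657)/(1.492343) = 0.612648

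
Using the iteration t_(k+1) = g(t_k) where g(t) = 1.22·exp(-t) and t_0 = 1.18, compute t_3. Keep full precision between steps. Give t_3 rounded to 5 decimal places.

t_1 = g(1.180000) = 0.374880
t_2 = g(0.374880) = 0.838593
t_3 = g(0.838593) = 0.527428

0.52743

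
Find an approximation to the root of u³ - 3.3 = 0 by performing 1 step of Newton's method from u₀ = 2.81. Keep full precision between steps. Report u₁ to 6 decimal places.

2.012643

Newton update: u ← u − f(u)/f'(u).
f'(u) = 3u²
u_0 = 2.810000: f = 18.888041, f' = 23.688300 → u_1 = 2.810000 - (18.888041)/(23.688300) = 2.012643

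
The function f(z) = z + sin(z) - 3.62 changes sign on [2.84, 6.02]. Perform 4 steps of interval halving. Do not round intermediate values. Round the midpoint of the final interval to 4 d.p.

f(2.840000) = -0.482959, f(6.020000) = 2.139843 (opposite signs)
step 1: m = 4.430000, f(m) = -0.150392 < 0 → root in [4.430000, 6.020000]
step 2: m = 5.225000, f(m) = 0.733533 > 0 → root in [4.430000, 5.225000]
step 3: m = 4.827500, f(m) = 0.214118 > 0 → root in [4.430000, 4.827500]
step 4: m = 4.628750, f(m) = 0.012246 > 0 → root in [4.430000, 4.628750]
Midpoint of [4.430000, 4.628750] = 4.529375

4.5294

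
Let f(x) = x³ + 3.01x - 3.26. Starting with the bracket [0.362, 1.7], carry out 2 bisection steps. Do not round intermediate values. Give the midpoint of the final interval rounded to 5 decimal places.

0.86375

f(0.362000) = -2.122942, f(1.700000) = 6.770000 (opposite signs)
step 1: m = 1.031000, f(m) = 0.939223 > 0 → root in [0.362000, 1.031000]
step 2: m = 0.696500, f(m) = -0.825654 < 0 → root in [0.696500, 1.031000]
Midpoint of [0.696500, 1.031000] = 0.863750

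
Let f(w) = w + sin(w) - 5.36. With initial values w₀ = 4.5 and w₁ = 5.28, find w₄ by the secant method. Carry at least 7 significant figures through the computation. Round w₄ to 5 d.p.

5.81253

f(w_0) = -1.837530, f(w_1) = -0.923188
w_2 = 5.280000 - (-0.923188)·(5.280000 - 4.500000)/(-0.923188 - (-1.837530)) = 6.067546; f(w_2) = 0.493574
w_3 = 6.067546 - (0.493574)·(6.067546 - 5.280000)/(0.493574 - (-0.923188)) = 5.793179; f(w_3) = -0.037452
w_4 = 5.793179 - (-0.037452)·(5.793179 - 6.067546)/(-0.037452 - (0.493574)) = 5.812530; f(w_4) = -0.000941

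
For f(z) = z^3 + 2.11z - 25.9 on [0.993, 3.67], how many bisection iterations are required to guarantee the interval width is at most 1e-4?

15

Initial width b − a = 3.67 − 0.993 = 2.677000.
After n steps the width is (b−a)/2^n; need (b−a)/2^n ≤ 1e-4.
So n ≥ log₂(2.677000/1e-4) = log₂(26770.0000) ≈ 14.7083.
Hence n = 15.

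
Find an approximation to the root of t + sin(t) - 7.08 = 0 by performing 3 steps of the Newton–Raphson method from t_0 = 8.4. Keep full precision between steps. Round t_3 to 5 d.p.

12.96185

f'(t) = 1 + cos(t)
t_0 = 8.400000: f = 2.174599, f' = 0.480711 → t_1 = 8.400000 - (2.174599)/(0.480711) = 3.876290
t_1 = 3.876290: f = -3.874073, f' = 0.257966 → t_2 = 3.876290 - (-3.874073)/(0.257966) = 18.894051
t_2 = 18.894051: f = 11.858530, f' = 1.999010 → t_3 = 18.894051 - (11.858530)/(1.999010) = 12.961850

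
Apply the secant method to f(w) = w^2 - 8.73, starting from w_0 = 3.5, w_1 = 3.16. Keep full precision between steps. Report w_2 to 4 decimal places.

2.9715

f(w_0) = 3.520000, f(w_1) = 1.255600
w_2 = 3.160000 - (1.255600)·(3.160000 - 3.500000)/(1.255600 - (3.520000)) = 2.971471; f(w_2) = 0.099643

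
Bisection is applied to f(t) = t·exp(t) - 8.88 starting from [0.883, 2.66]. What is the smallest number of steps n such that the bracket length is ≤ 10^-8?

Initial width b − a = 2.66 − 0.883 = 1.777000.
After n steps the width is (b−a)/2^n; need (b−a)/2^n ≤ 10^-8.
So n ≥ log₂(1.777000/10^-8) = log₂(177700000.0000) ≈ 27.4049.
Hence n = 28.

28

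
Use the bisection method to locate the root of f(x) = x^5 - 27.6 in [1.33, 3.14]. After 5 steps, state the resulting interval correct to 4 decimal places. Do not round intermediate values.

[1.8956, 1.9522]

f(1.330000) = -23.438420, f(3.140000) = 277.644776 (opposite signs)
step 1: m = 2.235000, f(m) = 28.168330 > 0 → root in [1.330000, 2.235000]
step 2: m = 1.782500, f(m) = -9.605172 < 0 → root in [1.782500, 2.235000]
step 3: m = 2.008750, f(m) = 5.106152 > 0 → root in [1.782500, 2.008750]
step 4: m = 1.895625, f(m) = -3.122777 < 0 → root in [1.895625, 2.008750]
step 5: m = 1.952187, f(m) = 0.753563 > 0 → root in [1.895625, 1.952187]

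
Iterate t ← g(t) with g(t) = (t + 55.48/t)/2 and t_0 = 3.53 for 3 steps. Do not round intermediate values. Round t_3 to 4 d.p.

7.4524

t_1 = g(3.530000) = 9.623357
t_2 = g(9.623357) = 7.694248
t_3 = g(7.694248) = 7.452415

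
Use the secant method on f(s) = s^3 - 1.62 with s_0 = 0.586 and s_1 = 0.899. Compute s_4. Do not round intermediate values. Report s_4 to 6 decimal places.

f(s_0) = -1.418770, f(s_1) = -0.893427
s_2 = 0.899000 - (-0.893427)·(0.899000 - 0.586000)/(-0.893427 - (-1.418770)) = 1.431305; f(s_2) = 1.312223
s_3 = 1.431305 - (1.312223)·(1.431305 - 0.899000)/(1.312223 - (-0.893427)) = 1.114617; f(s_3) = -0.235231
s_4 = 1.114617 - (-0.235231)·(1.114617 - 1.431305)/(-0.235231 - (1.312223)) = 1.162758; f(s_4) = -0.047946

1.162758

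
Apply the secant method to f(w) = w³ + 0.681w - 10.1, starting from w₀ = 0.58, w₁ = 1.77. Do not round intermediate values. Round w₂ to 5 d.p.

2.41699

f(w_0) = -9.509908, f(w_1) = -3.349397
w_2 = 1.770000 - (-3.349397)·(1.770000 - 0.580000)/(-3.349397 - (-9.509908)) = 2.416989; f(w_2) = 5.665621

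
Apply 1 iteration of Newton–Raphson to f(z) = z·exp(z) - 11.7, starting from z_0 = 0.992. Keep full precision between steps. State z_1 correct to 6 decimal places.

2.672101

f'(z) = (z + 1)·exp(z)
z_0 = 0.992000: f = -9.024951, f' = 5.371672 → z_1 = 0.992000 - (-9.024951)/(5.371672) = 2.672101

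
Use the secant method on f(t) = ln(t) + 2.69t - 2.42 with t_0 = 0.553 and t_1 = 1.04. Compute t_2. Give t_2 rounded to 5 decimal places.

f(t_0) = -1.524827, f(t_1) = 0.416821
t_2 = 1.040000 - (0.416821)·(1.040000 - 0.553000)/(0.416821 - (-1.524827)) = 0.935454; f(t_2) = 0.029648

0.93545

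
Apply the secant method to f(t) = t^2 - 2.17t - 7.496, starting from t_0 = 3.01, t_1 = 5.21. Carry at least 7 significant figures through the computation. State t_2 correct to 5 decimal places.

f(t_0) = -4.967600, f(t_1) = 8.342400
t_2 = 5.210000 - (8.342400)·(5.210000 - 3.010000)/(8.342400 - (-4.967600)) = 3.831091; f(t_2) = -1.132210

3.83109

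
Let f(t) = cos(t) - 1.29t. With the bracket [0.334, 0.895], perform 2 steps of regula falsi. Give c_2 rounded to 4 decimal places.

False-position update: c = (a·f(b) − b·f(a))/(f(b) − f(a)); replace the endpoint whose sign matches f(c).
f(0.334000) = 0.513879, f(0.895000) = -0.529031
step 1: c = 0.610425, f(c) = 0.031957 > 0 → new bracket [0.610425, 0.895000]
step 2: c = 0.626636, f(c) = 0.001645 > 0 → new bracket [0.626636, 0.895000]

0.6266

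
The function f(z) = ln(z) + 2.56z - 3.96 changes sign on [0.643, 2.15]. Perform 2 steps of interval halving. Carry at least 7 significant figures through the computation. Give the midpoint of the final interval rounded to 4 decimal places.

1.5849

f(0.643000) = -2.755531, f(2.150000) = 2.309468 (opposite signs)
step 1: m = 1.396500, f(m) = -0.050991 < 0 → root in [1.396500, 2.150000]
step 2: m = 1.773250, f(m) = 1.152334 > 0 → root in [1.396500, 1.773250]
Midpoint of [1.396500, 1.773250] = 1.584875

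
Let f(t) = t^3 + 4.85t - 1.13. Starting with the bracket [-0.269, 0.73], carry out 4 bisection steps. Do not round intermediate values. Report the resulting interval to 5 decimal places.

f(-0.269000) = -2.454115, f(0.730000) = 2.799517 (opposite signs)
step 1: m = 0.230500, f(m) = 0.000172 > 0 → root in [-0.269000, 0.230500]
step 2: m = -0.019250, f(m) = -1.223370 < 0 → root in [-0.019250, 0.230500]
step 3: m = 0.105625, f(m) = -0.616540 < 0 → root in [0.105625, 0.230500]
step 4: m = 0.168062, f(m) = -0.310150 < 0 → root in [0.168062, 0.230500]

[0.16806, 0.23050]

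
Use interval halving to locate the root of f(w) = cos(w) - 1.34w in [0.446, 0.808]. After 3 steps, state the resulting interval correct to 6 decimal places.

f(0.446000) = 0.304540, f(0.808000) = -0.391774 (opposite signs)
step 1: m = 0.627000, f(m) = -0.030389 < 0 → root in [0.446000, 0.627000]
step 2: m = 0.536500, f(m) = 0.140593 > 0 → root in [0.536500, 0.627000]
step 3: m = 0.581750, f(m) = 0.055957 > 0 → root in [0.581750, 0.627000]

[0.581750, 0.627000]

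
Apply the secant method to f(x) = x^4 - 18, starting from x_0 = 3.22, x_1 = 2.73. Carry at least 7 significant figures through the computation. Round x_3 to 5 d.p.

2.16858

Secant update: x_(k+1) = x_k − f(x_k)·(x_k − x_(k-1))/(f(x_k) − f(x_(k-1))).
f(x_0) = 89.503719, f(x_1) = 37.545718
x_2 = 2.730000 - (37.545718)·(2.730000 - 3.220000)/(37.545718 - (89.503719)) = 2.375918; f(x_2) = 13.865861
x_3 = 2.375918 - (13.865861)·(2.375918 - 2.730000)/(13.865861 - (37.545718)) = 2.168583; f(x_3) = 4.115886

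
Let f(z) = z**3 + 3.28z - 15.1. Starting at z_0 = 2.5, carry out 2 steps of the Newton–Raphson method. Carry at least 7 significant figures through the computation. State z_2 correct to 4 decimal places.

2.0367

f'(z) = 3z**2 + 3.28
z_0 = 2.500000: f = 8.725000, f' = 22.030000 → z_1 = 2.500000 - (8.725000)/(22.030000) = 2.103949
z_1 = 2.103949: f = 1.114299, f' = 16.559806 → z_2 = 2.103949 - (1.114299)/(16.559806) = 2.036660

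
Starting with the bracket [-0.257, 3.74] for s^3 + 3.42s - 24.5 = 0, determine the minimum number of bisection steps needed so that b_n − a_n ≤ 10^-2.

Initial width b − a = 3.74 − -0.257 = 3.997000.
After n steps the width is (b−a)/2^n; need (b−a)/2^n ≤ 10^-2.
So n ≥ log₂(3.997000/10^-2) = log₂(399.7000) ≈ 8.6428.
Hence n = 9.

9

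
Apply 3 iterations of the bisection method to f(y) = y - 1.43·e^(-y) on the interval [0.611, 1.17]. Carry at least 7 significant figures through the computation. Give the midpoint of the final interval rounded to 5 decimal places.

0.71581

f(0.611000) = -0.165215, f(1.170000) = 0.726175 (opposite signs)
step 1: m = 0.890500, f(m) = 0.303556 > 0 → root in [0.611000, 0.890500]
step 2: m = 0.750750, f(m) = 0.075772 > 0 → root in [0.611000, 0.750750]
step 3: m = 0.680875, f(m) = -0.042954 < 0 → root in [0.680875, 0.750750]
Midpoint of [0.680875, 0.750750] = 0.715812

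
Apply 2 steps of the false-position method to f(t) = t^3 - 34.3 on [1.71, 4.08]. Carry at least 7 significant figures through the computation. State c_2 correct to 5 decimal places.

3.14730

f(1.710000) = -29.299789, f(4.080000) = 33.617312
step 1: c = 2.813682, f(c) = -12.024614 < 0 → new bracket [2.813682, 4.080000]
step 2: c = 3.147301, f(c) = -3.124408 < 0 → new bracket [3.147301, 4.080000]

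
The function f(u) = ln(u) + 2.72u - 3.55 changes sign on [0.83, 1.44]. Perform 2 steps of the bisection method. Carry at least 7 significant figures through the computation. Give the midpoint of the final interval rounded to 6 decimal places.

1.211250

f(0.830000) = -1.478730, f(1.440000) = 0.731443 (opposite signs)
step 1: m = 1.135000, f(m) = -0.336167 < 0 → root in [1.135000, 1.440000]
step 2: m = 1.287500, f(m) = 0.204702 > 0 → root in [1.135000, 1.287500]
Midpoint of [1.135000, 1.287500] = 1.211250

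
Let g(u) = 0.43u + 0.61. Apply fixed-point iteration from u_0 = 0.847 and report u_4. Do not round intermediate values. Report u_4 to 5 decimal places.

1.06255

u_1 = g(0.847000) = 0.974210
u_2 = g(0.974210) = 1.028910
u_3 = g(1.028910) = 1.052431
u_4 = g(1.052431) = 1.062546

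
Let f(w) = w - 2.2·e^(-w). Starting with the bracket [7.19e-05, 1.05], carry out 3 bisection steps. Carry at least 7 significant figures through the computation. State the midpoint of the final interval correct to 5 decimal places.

0.85314

f(0.000072) = -2.199770, f(1.050000) = 0.280137 (opposite signs)
step 1: m = 0.525036, f(m) = -0.776339 < 0 → root in [0.525036, 1.050000]
step 2: m = 0.787518, f(m) = -0.213422 < 0 → root in [0.787518, 1.050000]
step 3: m = 0.918759, f(m) = 0.040928 > 0 → root in [0.787518, 0.918759]
Midpoint of [0.787518, 0.918759] = 0.853138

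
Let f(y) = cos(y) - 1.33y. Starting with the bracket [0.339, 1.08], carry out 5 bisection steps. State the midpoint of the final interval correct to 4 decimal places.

f(0.339000) = 0.492218, f(1.080000) = -0.965072 (opposite signs)
step 1: m = 0.709500, f(m) = -0.184947 < 0 → root in [0.339000, 0.709500]
step 2: m = 0.524250, f(m) = 0.168447 > 0 → root in [0.524250, 0.709500]
step 3: m = 0.616875, f(m) = -0.004754 < 0 → root in [0.524250, 0.616875]
step 4: m = 0.570563, f(m) = 0.082749 > 0 → root in [0.570563, 0.616875]
step 5: m = 0.593719, f(m) = 0.039220 > 0 → root in [0.593719, 0.616875]
Midpoint of [0.593719, 0.616875] = 0.605297

0.6053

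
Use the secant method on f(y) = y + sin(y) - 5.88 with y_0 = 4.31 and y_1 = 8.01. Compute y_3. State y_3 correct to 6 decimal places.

f(y_0) = -2.490128, f(y_1) = 3.117854
y_2 = 8.010000 - (3.117854)·(8.010000 - 4.310000)/(3.117854 - (-2.490128)) = 5.952921; f(y_2) = -0.251371
y_3 = 5.952921 - (-0.251371)·(5.952921 - 8.010000)/(-0.251371 - (3.117854)) = 6.106396; f(y_3) = 0.050526

6.106396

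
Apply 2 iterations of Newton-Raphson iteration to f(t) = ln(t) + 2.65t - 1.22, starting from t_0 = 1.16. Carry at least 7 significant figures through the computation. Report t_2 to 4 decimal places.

0.6324

f'(t) = 1/t + 2.65
t_0 = 1.160000: f = 2.002420, f' = 3.512069 → t_1 = 1.160000 - (2.002420)/(3.512069) = 0.589846
t_1 = 0.589846: f = -0.184802, f' = 4.345358 → t_2 = 0.589846 - (-0.184802)/(4.345358) = 0.632375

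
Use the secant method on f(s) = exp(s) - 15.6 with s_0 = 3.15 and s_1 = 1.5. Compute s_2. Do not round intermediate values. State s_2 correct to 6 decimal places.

f(s_0) = 7.736065, f(s_1) = -11.118311
s_2 = 1.500000 - (-11.118311)·(1.500000 - 3.150000)/(-11.118311 - (7.736065)) = 2.472995; f(s_2) = -3.742092

2.472995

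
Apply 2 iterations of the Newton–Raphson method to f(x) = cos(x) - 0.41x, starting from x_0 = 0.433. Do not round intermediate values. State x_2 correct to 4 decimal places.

Newton update: x ← x − f(x)/f'(x).
f'(x) = -sin(x) - 0.41
x_0 = 0.433000: f = 0.730181, f' = -0.829596 → x_1 = 0.433000 - (0.730181)/(-0.829596) = 1.313165
x_1 = 1.313165: f = -0.283607, f' = -1.376996 → x_2 = 1.313165 - (-0.283607)/(-1.376996) = 1.107204

1.1072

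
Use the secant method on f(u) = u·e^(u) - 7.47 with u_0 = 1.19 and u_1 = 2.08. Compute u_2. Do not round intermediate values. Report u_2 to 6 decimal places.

f(u_0) = -3.558373, f(u_1) = 9.179295
u_2 = 2.080000 - (9.179295)·(2.080000 - 1.190000)/(9.179295 - (-3.558373)) = 1.438629; f(u_2) = -1.406305

1.438629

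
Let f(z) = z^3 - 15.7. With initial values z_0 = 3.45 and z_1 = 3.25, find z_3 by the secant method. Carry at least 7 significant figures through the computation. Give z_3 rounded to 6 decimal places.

f(z_0) = 25.363625, f(z_1) = 18.628125
z_2 = 3.250000 - (18.628125)·(3.250000 - 3.450000)/(18.628125 - (25.363625)) = 2.696867; f(z_2) = 3.914568
z_3 = 2.696867 - (3.914568)·(2.696867 - 3.250000)/(3.914568 - (18.628125)) = 2.549705; f(z_3) = 0.875629

2.549705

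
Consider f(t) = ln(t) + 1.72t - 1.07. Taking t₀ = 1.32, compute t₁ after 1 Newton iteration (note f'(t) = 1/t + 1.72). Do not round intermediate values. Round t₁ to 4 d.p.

Newton update: t ← t − f(t)/f'(t).
t_0 = 1.320000: f = 1.478032, f' = 2.477576 → t_1 = 1.320000 - (1.478032)/(2.477576) = 0.723436

0.7234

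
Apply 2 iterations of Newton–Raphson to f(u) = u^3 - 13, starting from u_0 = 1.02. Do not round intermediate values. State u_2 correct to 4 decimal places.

f'(u) = 3u^2
u_0 = 1.020000: f = -11.938792, f' = 3.121200 → u_1 = 1.020000 - (-11.938792)/(3.121200) = 4.845065
u_1 = 4.845065: f = 100.736209, f' = 70.423956 → u_2 = 4.845065 - (100.736209)/(70.423956) = 3.414639

3.4146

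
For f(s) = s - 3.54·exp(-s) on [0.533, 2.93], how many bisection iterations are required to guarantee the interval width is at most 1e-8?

Initial width b − a = 2.93 − 0.533 = 2.397000.
After n steps the width is (b−a)/2^n; need (b−a)/2^n ≤ 1e-8.
So n ≥ log₂(2.397000/1e-8) = log₂(239700000.0000) ≈ 27.8367.
Hence n = 28.

28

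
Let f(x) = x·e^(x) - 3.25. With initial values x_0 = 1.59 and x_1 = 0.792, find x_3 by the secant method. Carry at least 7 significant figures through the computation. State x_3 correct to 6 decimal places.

f(x_0) = 4.546961, f(x_1) = -1.501416
x_2 = 0.792000 - (-1.501416)·(0.792000 - 1.590000)/(-1.501416 - (4.546961)) = 0.990091; f(x_2) = -0.585189
x_3 = 0.990091 - (-0.585189)·(0.990091 - 0.792000)/(-0.585189 - (-1.501416)) = 1.116611; f(x_3) = 0.160672

1.116611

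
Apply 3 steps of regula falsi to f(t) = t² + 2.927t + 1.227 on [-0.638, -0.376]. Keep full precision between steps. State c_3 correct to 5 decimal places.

-0.50707

f(-0.638000) = -0.233382, f(-0.376000) = 0.267824
step 1: c = -0.516002, f(c) = -0.017080 < 0 → new bracket [-0.516002, -0.376000]
step 2: c = -0.507609, f(c) = -0.001105 < 0 → new bracket [-0.507609, -0.376000]
step 3: c = -0.507068, f(c) = -0.000071 < 0 → new bracket [-0.507068, -0.376000]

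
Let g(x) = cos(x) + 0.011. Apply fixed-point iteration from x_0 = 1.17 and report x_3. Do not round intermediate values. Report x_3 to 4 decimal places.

x_1 = g(1.170000) = 0.401152
x_2 = g(0.401152) = 0.931612
x_3 = g(0.931612) = 0.607541

0.6075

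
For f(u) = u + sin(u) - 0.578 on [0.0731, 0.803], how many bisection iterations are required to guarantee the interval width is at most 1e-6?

20

Initial width b − a = 0.803 − 0.0731 = 0.729900.
After n steps the width is (b−a)/2^n; need (b−a)/2^n ≤ 1e-6.
So n ≥ log₂(0.729900/1e-6) = log₂(729900.0000) ≈ 19.4773.
Hence n = 20.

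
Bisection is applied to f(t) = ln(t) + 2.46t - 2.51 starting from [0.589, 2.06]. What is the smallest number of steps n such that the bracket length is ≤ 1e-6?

21

Initial width b − a = 2.06 − 0.589 = 1.471000.
After n steps the width is (b−a)/2^n; need (b−a)/2^n ≤ 1e-6.
So n ≥ log₂(1.471000/1e-6) = log₂(1471000.0000) ≈ 20.4884.
Hence n = 21.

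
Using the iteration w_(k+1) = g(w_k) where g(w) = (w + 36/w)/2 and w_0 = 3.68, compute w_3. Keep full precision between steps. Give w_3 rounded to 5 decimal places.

w_1 = g(3.680000) = 6.731304
w_2 = g(6.731304) = 6.039725
w_3 = g(6.039725) = 6.000131

6.00013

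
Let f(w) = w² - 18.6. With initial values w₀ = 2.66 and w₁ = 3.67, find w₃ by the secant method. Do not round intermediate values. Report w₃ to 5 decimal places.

4.29954

f(w_0) = -11.524400, f(w_1) = -5.131100
w_2 = 3.670000 - (-5.131100)·(3.670000 - 2.660000)/(-5.131100 - (-11.524400)) = 4.480600; f(w_2) = 1.475779
w_3 = 4.480600 - (1.475779)·(4.480600 - 3.670000)/(1.475779 - (-5.131100)) = 4.299536; f(w_3) = -0.113986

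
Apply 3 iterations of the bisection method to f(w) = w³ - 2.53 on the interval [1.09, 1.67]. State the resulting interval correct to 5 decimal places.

[1.30750, 1.38000]

f(1.090000) = -1.234971, f(1.670000) = 2.127463 (opposite signs)
step 1: m = 1.380000, f(m) = 0.098072 > 0 → root in [1.090000, 1.380000]
step 2: m = 1.235000, f(m) = -0.646347 < 0 → root in [1.235000, 1.380000]
step 3: m = 1.307500, f(m) = -0.294755 < 0 → root in [1.307500, 1.380000]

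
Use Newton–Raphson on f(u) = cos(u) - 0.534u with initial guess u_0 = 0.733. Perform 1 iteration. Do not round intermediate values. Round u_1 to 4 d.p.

f'(u) = -sin(u) - 0.534
u_0 = 0.733000: f = 0.351748, f' = -1.203102 → u_1 = 0.733000 - (0.351748)/(-1.203102) = 1.025368

1.0254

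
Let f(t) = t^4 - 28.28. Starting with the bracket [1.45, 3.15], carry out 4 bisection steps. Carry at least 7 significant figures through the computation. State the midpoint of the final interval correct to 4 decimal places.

2.3531

f(1.450000) = -23.859494, f(3.150000) = 70.176006 (opposite signs)
step 1: m = 2.300000, f(m) = -0.295900 < 0 → root in [2.300000, 3.150000]
step 2: m = 2.725000, f(m) = 26.859907 > 0 → root in [2.300000, 2.725000]
step 3: m = 2.512500, f(m) = 11.569629 > 0 → root in [2.300000, 2.512500]
step 4: m = 2.406250, f(m) = 5.244552 > 0 → root in [2.300000, 2.406250]
Midpoint of [2.300000, 2.406250] = 2.353125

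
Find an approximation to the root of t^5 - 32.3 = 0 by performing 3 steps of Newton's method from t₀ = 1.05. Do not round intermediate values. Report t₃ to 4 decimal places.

3.9535

Newton update: t ← t − f(t)/f'(t).
f'(t) = 5t⁴
t_0 = 1.050000: f = -31.023718, f' = 6.077531 → t_1 = 1.050000 - (-31.023718)/(6.077531) = 6.154658
t_1 = 6.154658: f = 8798.897990, f' = 7174.401899 → t_2 = 6.154658 - (8798.897990)/(7174.401899) = 4.928229
t_2 = 4.928229: f = 2874.761254, f' = 2949.397790 → t_3 = 4.928229 - (2874.761254)/(2949.397790) = 3.953534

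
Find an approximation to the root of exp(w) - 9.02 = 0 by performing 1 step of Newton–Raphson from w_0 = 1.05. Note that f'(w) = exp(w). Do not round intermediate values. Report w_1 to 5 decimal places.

3.20644

Newton update: w ← w − f(w)/f'(w).
w_0 = 1.050000: f = -6.162349, f' = 2.857651 → w_1 = 1.050000 - (-6.162349)/(2.857651) = 3.206438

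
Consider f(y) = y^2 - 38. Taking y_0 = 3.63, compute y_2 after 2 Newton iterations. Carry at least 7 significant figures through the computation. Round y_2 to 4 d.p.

6.2199

f'(y) = 2y
y_0 = 3.630000: f = -24.823100, f' = 7.260000 → y_1 = 3.630000 - (-24.823100)/(7.260000) = 7.049160
y_1 = 7.049160: f = 11.690654, f' = 14.098320 → y_2 = 7.049160 - (11.690654)/(14.098320) = 6.219937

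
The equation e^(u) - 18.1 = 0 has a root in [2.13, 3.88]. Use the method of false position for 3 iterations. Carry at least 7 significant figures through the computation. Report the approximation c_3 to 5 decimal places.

2.83439

f(2.130000) = -9.685133, f(3.880000) = 30.324215
step 1: c = 2.553626, f(c) = -5.246379 < 0 → new bracket [2.553626, 3.880000]
step 2: c = 2.749255, f(c) = -2.469014 < 0 → new bracket [2.749255, 3.880000]
step 3: c = 2.834389, f(c) = -1.079995 < 0 → new bracket [2.834389, 3.880000]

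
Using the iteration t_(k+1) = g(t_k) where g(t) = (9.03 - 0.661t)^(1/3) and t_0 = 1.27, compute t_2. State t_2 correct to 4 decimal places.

1.9745

t_1 = g(1.270000) = 2.015753
t_2 = g(2.015753) = 1.974475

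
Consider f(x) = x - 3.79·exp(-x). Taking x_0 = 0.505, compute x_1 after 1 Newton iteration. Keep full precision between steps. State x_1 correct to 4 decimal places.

f'(x) = 1 + 3.79·exp(-x)
x_0 = 0.505000: f = -1.782286, f' = 3.287286 → x_1 = 0.505000 - (-1.782286)/(3.287286) = 1.047176

1.0472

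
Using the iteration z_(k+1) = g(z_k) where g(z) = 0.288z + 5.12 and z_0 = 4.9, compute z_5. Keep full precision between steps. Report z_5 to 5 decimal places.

7.18647

z_1 = g(4.900000) = 6.531200
z_2 = g(6.531200) = 7.000986
z_3 = g(7.000986) = 7.136284
z_4 = g(7.136284) = 7.175250
z_5 = g(7.175250) = 7.186472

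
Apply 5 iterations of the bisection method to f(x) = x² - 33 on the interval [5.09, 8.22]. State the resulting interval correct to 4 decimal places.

[5.6769, 5.7747]

f(5.090000) = -7.091900, f(8.220000) = 34.568400 (opposite signs)
step 1: m = 6.655000, f(m) = 11.289025 > 0 → root in [5.090000, 6.655000]
step 2: m = 5.872500, f(m) = 1.486256 > 0 → root in [5.090000, 5.872500]
step 3: m = 5.481250, f(m) = -2.955898 < 0 → root in [5.481250, 5.872500]
step 4: m = 5.676875, f(m) = -0.773090 < 0 → root in [5.676875, 5.872500]
step 5: m = 5.774688, f(m) = 0.347016 > 0 → root in [5.676875, 5.774688]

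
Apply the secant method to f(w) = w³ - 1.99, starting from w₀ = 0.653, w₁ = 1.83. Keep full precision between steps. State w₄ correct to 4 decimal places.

f(w_0) = -1.711555, f(w_1) = 4.138487
w_2 = 1.830000 - (4.138487)·(1.830000 - 0.653000)/(4.138487 - (-1.711555)) = 0.997357; f(w_2) = -0.997909
w_3 = 0.997357 - (-0.997909)·(0.997357 - 1.830000)/(-0.997909 - (4.138487)) = 1.159124; f(w_3) = -0.432637
w_4 = 1.159124 - (-0.432637)·(1.159124 - 0.997357)/(-0.432637 - (-0.997909)) = 1.282935; f(w_4) = 0.121609

1.2829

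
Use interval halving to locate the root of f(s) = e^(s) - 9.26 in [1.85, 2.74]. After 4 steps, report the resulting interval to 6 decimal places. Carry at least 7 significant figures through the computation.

[2.183750, 2.239375]

f(1.850000) = -2.900180, f(2.740000) = 6.226985 (opposite signs)
step 1: m = 2.295000, f(m) = 0.664436 > 0 → root in [1.850000, 2.295000]
step 2: m = 2.072500, f(m) = -1.315340 < 0 → root in [2.072500, 2.295000]
step 3: m = 2.183750, f(m) = -0.380458 < 0 → root in [2.183750, 2.295000]
step 4: m = 2.239375, f(m) = 0.127462 > 0 → root in [2.183750, 2.239375]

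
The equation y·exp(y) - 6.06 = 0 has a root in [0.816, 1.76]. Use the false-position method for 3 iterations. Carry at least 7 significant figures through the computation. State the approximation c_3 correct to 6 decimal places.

f(0.816000) = -4.214668, f(1.760000) = 4.169890
step 1: c = 1.290521, f(c) = -1.369372 < 0 → new bracket [1.290521, 1.760000]
step 2: c = 1.406582, f(c) = -0.318365 < 0 → new bracket [1.406582, 1.760000]
step 3: c = 1.431651, f(c) = -0.067680 < 0 → new bracket [1.431651, 1.760000]

1.431651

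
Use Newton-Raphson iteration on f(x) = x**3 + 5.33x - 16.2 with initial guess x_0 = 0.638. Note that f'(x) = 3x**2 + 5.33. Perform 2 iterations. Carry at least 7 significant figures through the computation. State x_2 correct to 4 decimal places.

1.9882

Newton update: x ← x − f(x)/f'(x).
x_0 = 0.638000: f = -12.539766, f' = 6.551132 → x_1 = 0.638000 - (-12.539766)/(6.551132) = 2.552137
x_1 = 2.552137: f = 14.025994, f' = 24.870214 → x_2 = 2.552137 - (14.025994)/(24.870214) = 1.988170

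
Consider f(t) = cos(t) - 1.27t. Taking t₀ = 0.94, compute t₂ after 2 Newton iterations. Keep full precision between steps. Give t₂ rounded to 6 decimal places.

0.634308

Newton update: t ← t − f(t)/f'(t).
f'(t) = -sin(t) - 1.27
t_0 = 0.940000: f = -0.604012, f' = -2.077558 → t_1 = 0.940000 - (-0.604012)/(-2.077558) = 0.649268
t_1 = 0.649268: f = -0.028044, f' = -1.874604 → t_2 = 0.649268 - (-0.028044)/(-1.874604) = 0.634308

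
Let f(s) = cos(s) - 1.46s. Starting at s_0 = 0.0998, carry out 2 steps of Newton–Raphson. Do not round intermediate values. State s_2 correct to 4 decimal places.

0.5758

Newton update: s ← s − f(s)/f'(s).
f'(s) = -sin(s) - 1.46
s_0 = 0.099800: f = 0.849316, f' = -1.559634 → s_1 = 0.099800 - (0.849316)/(-1.559634) = 0.644361
s_1 = 0.644361: f = -0.141283, f' = -2.060688 → s_2 = 0.644361 - (-0.141283)/(-2.060688) = 0.575800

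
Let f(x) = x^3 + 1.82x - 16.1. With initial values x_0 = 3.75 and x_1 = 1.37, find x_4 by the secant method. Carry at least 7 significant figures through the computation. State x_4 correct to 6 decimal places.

f(x_0) = 43.459375, f(x_1) = -11.035247
x_2 = 1.370000 - (-11.035247)·(1.370000 - 3.750000)/(-11.035247 - (43.459375)) = 1.851954; f(x_2) = -6.377738
x_3 = 1.851954 - (-6.377738)·(1.851954 - 1.370000)/(-6.377738 - (-11.035247)) = 2.511915; f(x_3) = 4.321154
x_4 = 2.511915 - (4.321154)·(2.511915 - 1.851954)/(4.321154 - (-6.377738)) = 2.245364; f(x_4) = -0.693069

2.245364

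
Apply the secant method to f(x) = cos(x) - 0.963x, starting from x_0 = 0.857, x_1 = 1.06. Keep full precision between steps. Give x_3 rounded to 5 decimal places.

0.75604

Secant update: x_(k+1) = x_k − f(x_k)·(x_k − x_(k-1))/(f(x_k) − f(x_(k-1))).
f(x_0) = -0.170583, f(x_1) = -0.531908
x_2 = 1.060000 - (-0.531908)·(1.060000 - 0.857000)/(-0.531908 - (-0.170583)) = 0.761163; f(x_2) = -0.008965
x_3 = 0.761163 - (-0.008965)·(0.761163 - 1.060000)/(-0.008965 - (-0.531908)) = 0.756040; f(x_3) = -0.000507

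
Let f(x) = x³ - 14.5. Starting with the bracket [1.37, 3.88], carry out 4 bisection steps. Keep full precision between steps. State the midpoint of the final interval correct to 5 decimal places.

2.38969

f(1.370000) = -11.928647, f(3.880000) = 43.911072 (opposite signs)
step 1: m = 2.625000, f(m) = 3.587891 > 0 → root in [1.370000, 2.625000]
step 2: m = 1.997500, f(m) = -6.529963 < 0 → root in [1.997500, 2.625000]
step 3: m = 2.311250, f(m) = -2.153588 < 0 → root in [2.311250, 2.625000]
step 4: m = 2.468125, f(m) = 0.534931 > 0 → root in [2.311250, 2.468125]
Midpoint of [2.311250, 2.468125] = 2.389687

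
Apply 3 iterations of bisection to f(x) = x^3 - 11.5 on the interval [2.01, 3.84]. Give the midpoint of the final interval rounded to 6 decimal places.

2.353125

f(2.010000) = -3.379399, f(3.840000) = 45.123104 (opposite signs)
step 1: m = 2.925000, f(m) = 13.525203 > 0 → root in [2.010000, 2.925000]
step 2: m = 2.467500, f(m) = 3.523513 > 0 → root in [2.010000, 2.467500]
step 3: m = 2.238750, f(m) = -0.279382 < 0 → root in [2.238750, 2.467500]
Midpoint of [2.238750, 2.467500] = 2.353125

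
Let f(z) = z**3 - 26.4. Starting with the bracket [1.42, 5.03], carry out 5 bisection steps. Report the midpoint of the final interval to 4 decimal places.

2.9430

f(1.420000) = -23.536712, f(5.030000) = 100.863527 (opposite signs)
step 1: m = 3.225000, f(m) = 7.142016 > 0 → root in [1.420000, 3.225000]
step 2: m = 2.322500, f(m) = -13.872420 < 0 → root in [2.322500, 3.225000]
step 3: m = 2.773750, f(m) = -5.059630 < 0 → root in [2.773750, 3.225000]
step 4: m = 2.999375, f(m) = 0.583129 > 0 → root in [2.773750, 2.999375]
step 5: m = 2.886562, f(m) = -2.348460 < 0 → root in [2.886562, 2.999375]
Midpoint of [2.886562, 2.999375] = 2.942969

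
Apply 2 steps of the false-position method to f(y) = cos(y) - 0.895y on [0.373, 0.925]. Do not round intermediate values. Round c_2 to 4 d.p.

f(0.373000) = 0.597403, f(0.925000) = -0.226040
step 1: c = 0.773473, f(c) = 0.023231 > 0 → new bracket [0.773473, 0.925000]
step 2: c = 0.787594, f(c) = 0.000655 > 0 → new bracket [0.787594, 0.925000]

0.7876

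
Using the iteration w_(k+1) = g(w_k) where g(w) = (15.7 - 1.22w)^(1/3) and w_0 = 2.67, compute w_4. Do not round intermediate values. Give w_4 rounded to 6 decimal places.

2.341839

w_1 = g(2.670000) = 2.317237
w_2 = g(2.317237) = 2.343651
w_3 = g(2.343651) = 2.341694
w_4 = g(2.341694) = 2.341839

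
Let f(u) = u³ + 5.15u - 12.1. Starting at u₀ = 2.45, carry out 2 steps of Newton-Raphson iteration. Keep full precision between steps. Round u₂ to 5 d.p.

1.59705

f'(u) = 3u² + 5.15
u_0 = 2.450000: f = 15.223625, f' = 23.157500 → u_1 = 2.450000 - (15.223625)/(23.157500) = 1.792605
u_1 = 1.792605: f = 2.892331, f' = 14.790298 → u_2 = 1.792605 - (2.892331)/(14.790298) = 1.597049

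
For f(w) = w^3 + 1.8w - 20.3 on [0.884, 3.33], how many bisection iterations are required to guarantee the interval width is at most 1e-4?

15

Initial width b − a = 3.33 − 0.884 = 2.446000.
After n steps the width is (b−a)/2^n; need (b−a)/2^n ≤ 1e-4.
So n ≥ log₂(2.446000/1e-4) = log₂(24460.0000) ≈ 14.5781.
Hence n = 15.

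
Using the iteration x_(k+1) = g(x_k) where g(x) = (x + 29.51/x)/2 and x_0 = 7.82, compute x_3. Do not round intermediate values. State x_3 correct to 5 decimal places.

5.43232

x_1 = g(7.820000) = 5.796829
x_2 = g(5.796829) = 5.443772
x_3 = g(5.443772) = 5.432323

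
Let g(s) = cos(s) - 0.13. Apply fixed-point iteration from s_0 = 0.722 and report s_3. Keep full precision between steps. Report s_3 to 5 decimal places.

0.64531

s_1 = g(0.722000) = 0.620485
s_2 = g(0.620485) = 0.683596
s_3 = g(0.683596) = 0.645306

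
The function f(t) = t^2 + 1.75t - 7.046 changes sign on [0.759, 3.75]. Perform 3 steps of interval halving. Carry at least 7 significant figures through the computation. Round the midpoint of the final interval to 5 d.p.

f(0.759000) = -5.141669, f(3.750000) = 13.579000 (opposite signs)
step 1: m = 2.254500, f(m) = 1.982145 > 0 → root in [0.759000, 2.254500]
step 2: m = 1.506750, f(m) = -2.138892 < 0 → root in [1.506750, 2.254500]
step 3: m = 1.880625, f(m) = -0.218156 < 0 → root in [1.880625, 2.254500]
Midpoint of [1.880625, 2.254500] = 2.067563

2.06756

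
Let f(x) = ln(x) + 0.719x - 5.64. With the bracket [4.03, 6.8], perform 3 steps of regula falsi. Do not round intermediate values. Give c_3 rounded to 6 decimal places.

5.478678

False-position update: c = (a·f(b) − b·f(a))/(f(b) − f(a)); replace the endpoint whose sign matches f(c).
f(4.030000) = -1.348664, f(6.800000) = 1.166123
step 1: c = 5.515533, f(c) = 0.033237 > 0 → new bracket [4.030000, 5.515533]
step 2: c = 5.479804, f(c) = 0.001048 > 0 → new bracket [4.030000, 5.479804]
step 3: c = 5.478678, f(c) = 0.000033 > 0 → new bracket [4.030000, 5.478678]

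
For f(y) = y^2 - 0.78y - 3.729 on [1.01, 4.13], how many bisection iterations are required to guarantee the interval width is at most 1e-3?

Initial width b − a = 4.13 − 1.01 = 3.120000.
After n steps the width is (b−a)/2^n; need (b−a)/2^n ≤ 1e-3.
So n ≥ log₂(3.120000/1e-3) = log₂(3120.0000) ≈ 11.6073.
Hence n = 12.

12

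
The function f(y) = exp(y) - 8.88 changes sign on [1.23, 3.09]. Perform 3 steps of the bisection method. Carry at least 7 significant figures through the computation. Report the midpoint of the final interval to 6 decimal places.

2.276250

f(1.230000) = -5.458770, f(3.090000) = 13.097078 (opposite signs)
step 1: m = 2.160000, f(m) = -0.208862 < 0 → root in [2.160000, 3.090000]
step 2: m = 2.625000, f(m) = 4.924574 > 0 → root in [2.160000, 2.625000]
step 3: m = 2.392500, f(m) = 2.060812 > 0 → root in [2.160000, 2.392500]
Midpoint of [2.160000, 2.392500] = 2.276250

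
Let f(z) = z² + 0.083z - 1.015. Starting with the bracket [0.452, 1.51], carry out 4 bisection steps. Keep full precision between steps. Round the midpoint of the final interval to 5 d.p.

f(0.452000) = -0.773180, f(1.510000) = 1.390430 (opposite signs)
step 1: m = 0.981000, f(m) = 0.028784 > 0 → root in [0.452000, 0.981000]
step 2: m = 0.716500, f(m) = -0.442158 < 0 → root in [0.716500, 0.981000]
step 3: m = 0.848750, f(m) = -0.224177 < 0 → root in [0.848750, 0.981000]
step 4: m = 0.914875, f(m) = -0.102069 < 0 → root in [0.914875, 0.981000]
Midpoint of [0.914875, 0.981000] = 0.947937

0.94794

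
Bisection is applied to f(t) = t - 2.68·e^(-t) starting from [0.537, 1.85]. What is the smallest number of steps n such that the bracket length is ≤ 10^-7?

Initial width b − a = 1.85 − 0.537 = 1.313000.
After n steps the width is (b−a)/2^n; need (b−a)/2^n ≤ 10^-7.
So n ≥ log₂(1.313000/10^-7) = log₂(13130000.0000) ≈ 23.6464.
Hence n = 24.

24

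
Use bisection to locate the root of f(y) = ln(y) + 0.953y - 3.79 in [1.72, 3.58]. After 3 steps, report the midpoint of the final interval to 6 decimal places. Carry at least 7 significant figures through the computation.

f(1.720000) = -1.608516, f(3.580000) = 0.897103 (opposite signs)
step 1: m = 2.650000, f(m) = -0.289990 < 0 → root in [2.650000, 3.580000]
step 2: m = 3.115000, f(m) = 0.314824 > 0 → root in [2.650000, 3.115000]
step 3: m = 2.882500, f(m) = 0.015680 > 0 → root in [2.650000, 2.882500]
Midpoint of [2.650000, 2.882500] = 2.766250

2.766250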